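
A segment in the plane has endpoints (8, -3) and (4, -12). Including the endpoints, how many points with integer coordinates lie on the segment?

2

The number of lattice points on a segment between lattice points is gcd(|Δx|,|Δy|) + 1 = gcd(4,9) + 1 = 1 + 1 = 2.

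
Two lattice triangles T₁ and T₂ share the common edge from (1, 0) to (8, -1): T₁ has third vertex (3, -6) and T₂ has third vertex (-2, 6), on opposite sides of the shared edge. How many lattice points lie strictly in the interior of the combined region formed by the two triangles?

The union is the simple quadrilateral with vertices (1, 0), (3, -6), (8, -1), (-2, 6) in order.
Using the shoelace formula, 2A = |[1·(-6) − 3·0] + [3·(-1) − 8·(-6)] + [8·6 − (-2)·(-1)] + [(-2)·0 − 1·6]| = 79, so the area is 79/2.
The number of boundary lattice points is Σ gcd(|Δx|,|Δy|) = gcd(2,6) + gcd(5,5) + gcd(10,7) + gcd(3,6) = 2+5+1+3 = 11.
By Pick's theorem I = A − B/2 + 1 = 79/2 − 11/2 + 1 = 35.

35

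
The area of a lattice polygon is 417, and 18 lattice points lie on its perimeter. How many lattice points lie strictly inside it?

From Pick's theorem, I = A − B/2 + 1 = 417 − 18/2 + 1 = 409.

409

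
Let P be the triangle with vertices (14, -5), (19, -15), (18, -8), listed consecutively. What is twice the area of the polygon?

By the shoelace formula, twice the signed area is |(14·(-15) − 19·(-5)) + (19·(-8) − 18·(-15)) + (18·(-5) − 14·(-8))| = 25, so the area is 25/2.

25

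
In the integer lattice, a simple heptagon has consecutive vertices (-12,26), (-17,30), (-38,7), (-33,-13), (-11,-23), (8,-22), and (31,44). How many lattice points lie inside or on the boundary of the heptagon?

2626

The shoelace formula gives twice the area as |[(-12)·30 − (-17)·26] + [(-17)·7 − (-38)·30] + [(-38)·(-13) − (-33)·7] + [(-33)·(-23) − (-11)·(-13)] + [(-11)·(-22) − 8·(-23)] + [8·44 − 31·(-22)] + [31·26 − (-12)·44]| = 5238, so the area is 2619.
Along each edge there are gcd(|Δx|,|Δy|)+1 lattice points, so counting each shared vertex once the boundary has gcd(5,4) + gcd(21,23) + gcd(5,20) + gcd(22,10) + gcd(19,1) + gcd(23,66) + gcd(43,18) = 1+1+5+2+1+1+1 = 12.
Pick's theorem gives I = A − B/2 + 1 = 2619 − 12/2 + 1 = 2614, so the closed region contains I + B = 2614 + 12 = 2626 lattice points.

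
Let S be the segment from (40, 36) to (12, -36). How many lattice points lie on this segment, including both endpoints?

The number of lattice points on a segment between lattice points is gcd(|Δx|,|Δy|) + 1 = gcd(28,72) + 1 = 4 + 1 = 5.

5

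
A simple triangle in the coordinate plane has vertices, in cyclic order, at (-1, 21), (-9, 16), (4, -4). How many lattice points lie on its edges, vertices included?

7

Summing gcd(|Δx|,|Δy|) over the edges gives the boundary count: gcd(8,5) + gcd(13,20) + gcd(5,25) = 1+1+5 = 7.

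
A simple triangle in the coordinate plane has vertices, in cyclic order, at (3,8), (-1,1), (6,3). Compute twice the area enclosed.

By the shoelace formula, twice the signed area is |[3·1 − (-1)·8] + [(-1)·3 − 6·1] + [6·8 − 3·3]| = 41, so the area is 41/2.

41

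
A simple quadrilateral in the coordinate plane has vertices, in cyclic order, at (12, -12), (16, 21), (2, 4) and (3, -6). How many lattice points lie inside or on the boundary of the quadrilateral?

243

The shoelace formula gives twice the area as |[12·21 − 16·(-12)] + [16·4 − 2·21] + [2·(-6) − 3·4] + [3·(-12) − 12·(-6)]| = 478, so the area is 239.
Along each edge there are gcd(|Δx|,|Δy|)+1 lattice points, so counting each shared vertex once the boundary has gcd(4,33) + gcd(14,17) + gcd(1,10) + gcd(9,6) = 1+1+1+3 = 6.
Pick's theorem gives I = A − B/2 + 1 = 239 − 6/2 + 1 = 237, so the closed region contains I + B = 237 + 6 = 243 lattice points.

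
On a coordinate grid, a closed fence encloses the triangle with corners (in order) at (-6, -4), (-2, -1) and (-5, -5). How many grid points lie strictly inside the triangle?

3

By the shoelace formula, twice the signed area is |((-6)·(-1) − (-2)·(-4)) + ((-2)·(-5) − (-5)·(-1)) + ((-5)·(-4) − (-6)·(-5))| = 7, so the area is 3.5.
The number of boundary lattice points is Σ gcd(|Δx|,|Δy|) = gcd(4,3) + gcd(3,4) + gcd(1,1) = 1+1+1 = 3.
Pick's theorem gives I = A − B/2 + 1 = 3.5 − 3/2 + 1 = 3.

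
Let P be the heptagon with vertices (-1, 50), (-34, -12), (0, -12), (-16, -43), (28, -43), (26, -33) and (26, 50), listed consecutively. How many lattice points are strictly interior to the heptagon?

The shoelace formula gives twice the area as |[(-1)·(-12) − (-34)·50] + [(-34)·(-12) − 0·(-12)] + [0·(-43) − (-16)·(-12)] + [(-16)·(-43) − 28·(-43)] + [28·(-33) − 26·(-43)] + [26·50 − 26·(-33)] + [26·50 − (-1)·50]| = 7522, so the area is 3761.
Summing gcd(|Δx|,|Δy|) over the edges gives the boundary count: gcd(33,62) + gcd(34,0) + gcd(16,31) + gcd(44,0) + gcd(2,10) + gcd(0,83) + gcd(27,0) = 1+34+1+44+2+83+27 = 192.
By Pick's theorem A = I + B/2 − 1, so I = 3761 − 192/2 + 1 = 3666.

3666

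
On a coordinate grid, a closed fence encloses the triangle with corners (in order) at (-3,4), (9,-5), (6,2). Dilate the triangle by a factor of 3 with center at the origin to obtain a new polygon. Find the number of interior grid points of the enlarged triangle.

Using the shoelace formula, 2A = |[(-3)·(-5) − 9·4] + [9·2 − 6·(-5)] + [6·4 − (-3)·2]| = 57, so the area is 28.5.
The number of boundary lattice points is Σ gcd(|Δx|,|Δy|) = gcd(12,9) + gcd(3,7) + gcd(9,2) = 3+1+1 = 5.
Scaling by 3 multiplies the area by 3² = 9 (so the new area is 513/2) and multiplies the boundary lattice-point count by 3, giving 15.
By Pick's theorem, the interior count of the dilated polygon is 513/2 − 15/2 + 1 = 250.

250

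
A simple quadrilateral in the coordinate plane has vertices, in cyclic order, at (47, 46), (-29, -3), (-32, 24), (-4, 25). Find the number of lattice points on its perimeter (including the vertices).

8

The number of boundary lattice points is Σ gcd(|Δx|,|Δy|) = gcd(76,49) + gcd(3,27) + gcd(28,1) + gcd(51,21) = 1+3+1+3 = 8.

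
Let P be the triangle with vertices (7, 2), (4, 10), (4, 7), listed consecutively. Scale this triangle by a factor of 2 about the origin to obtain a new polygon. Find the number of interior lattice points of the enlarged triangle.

14

The shoelace formula gives twice the area as |(7·10 − 4·2) + (4·7 − 4·10) + (4·2 − 7·7)| = 9, so the area is 4.5.
Along each edge there are gcd(|Δx|,|Δy|)+1 lattice points, so counting each shared vertex once the boundary has gcd(3,8) + gcd(0,3) + gcd(3,5) = 1+3+1 = 5.
Scaling by 2 multiplies the area by 2² = 4 (so the new area is 18) and multiplies the boundary lattice-point count by 2, giving 10.
By Pick's theorem, the interior count of the dilated polygon is 18 − 10/2 + 1 = 14.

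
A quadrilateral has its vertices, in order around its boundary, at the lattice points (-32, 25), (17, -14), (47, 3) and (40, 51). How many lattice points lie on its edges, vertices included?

5

The number of boundary lattice points is Σ gcd(|Δx|,|Δy|) = gcd(49,39) + gcd(30,17) + gcd(7,48) + gcd(72,26) = 1+1+1+2 = 5.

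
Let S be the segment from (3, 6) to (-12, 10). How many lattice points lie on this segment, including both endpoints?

The number of lattice points on a segment between lattice points is gcd(|Δx|,|Δy|) + 1 = gcd(15,4) + 1 = 1 + 1 = 2.

2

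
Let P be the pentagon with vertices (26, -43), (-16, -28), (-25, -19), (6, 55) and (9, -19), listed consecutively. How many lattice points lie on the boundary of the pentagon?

15

The number of boundary lattice points is Σ gcd(|Δx|,|Δy|) = gcd(42,15) + gcd(9,9) + gcd(31,74) + gcd(3,74) + gcd(17,24) = 3+9+1+1+1 = 15.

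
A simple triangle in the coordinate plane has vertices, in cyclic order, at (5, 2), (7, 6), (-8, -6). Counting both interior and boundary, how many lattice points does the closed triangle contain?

22

By the shoelace formula, twice the signed area is |[5·6 − 7·2] + [7·(-6) − (-8)·6] + [(-8)·2 − 5·(-6)]| = 36, so the area is 18.
Summing gcd(|Δx|,|Δy|) over the edges gives the boundary count: gcd(2,4) + gcd(15,12) + gcd(13,8) = 2+3+1 = 6.
Pick's theorem gives I = A − B/2 + 1 = 18 − 6/2 + 1 = 16, so the closed region contains I + B = 16 + 6 = 22 lattice points.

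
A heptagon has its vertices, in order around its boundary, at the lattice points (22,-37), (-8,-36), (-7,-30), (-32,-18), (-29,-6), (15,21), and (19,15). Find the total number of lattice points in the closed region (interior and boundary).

Using the shoelace formula, 2A = |[22·(-36) − (-8)·(-37)] + [(-8)·(-30) − (-7)·(-36)] + [(-7)·(-18) − (-32)·(-30)] + [(-32)·(-6) − (-29)·(-18)] + [(-29)·21 − 15·(-6)] + [15·15 − 19·21] + [19·(-37) − 22·15]| = 3990, so the area is 1995.
Summing gcd(|Δx|,|Δy|) over the edges gives the boundary count: gcd(30,1) + gcd(1,6) + gcd(25,12) + gcd(3,12) + gcd(44,27) + gcd(4,6) + gcd(3,52) = 1+1+1+3+1+2+1 = 10.
Pick's theorem gives I = A − B/2 + 1 = 1995 − 10/2 + 1 = 1991, so the closed region contains I + B = 1991 + 10 = 2001 lattice points.

2001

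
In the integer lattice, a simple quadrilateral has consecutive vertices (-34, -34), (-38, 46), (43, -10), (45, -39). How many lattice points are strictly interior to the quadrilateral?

4266

By the shoelace formula, twice the signed area is |[(-34)·46 − (-38)·(-34)] + [(-38)·(-10) − 43·46] + [43·(-39) − 45·(-10)] + [45·(-34) − (-34)·(-39)]| = 8537, so the area is 4268.5.
Along each edge there are gcd(|Δx|,|Δy|)+1 lattice points, so counting each shared vertex once the boundary has gcd(4,80) + gcd(81,56) + gcd(2,29) + gcd(79,5) = 4+1+1+1 = 7.
Pick's theorem gives I = A − B/2 + 1 = 4268.5 − 7/2 + 1 = 4266.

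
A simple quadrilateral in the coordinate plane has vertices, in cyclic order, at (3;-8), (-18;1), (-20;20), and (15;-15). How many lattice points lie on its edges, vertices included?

Summing gcd(|Δx|,|Δy|) over the edges gives the boundary count: gcd(21,9) + gcd(2,19) + gcd(35,35) + gcd(12,7) = 3+1+35+1 = 40.

40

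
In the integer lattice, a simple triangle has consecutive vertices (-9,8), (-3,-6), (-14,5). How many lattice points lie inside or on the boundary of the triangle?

52

Using the shoelace formula, 2A = |((-9)·(-6) − (-3)·8) + ((-3)·5 − (-14)·(-6)) + ((-14)·8 − (-9)·5)| = 88, so the area is 44.
Summing gcd(|Δx|,|Δy|) over the edges gives the boundary count: gcd(6,14) + gcd(11,11) + gcd(5,3) = 2+11+1 = 14.
Pick's theorem gives I = A − B/2 + 1 = 44 − 14/2 + 1 = 38, so the closed region contains I + B = 38 + 14 = 52 lattice points.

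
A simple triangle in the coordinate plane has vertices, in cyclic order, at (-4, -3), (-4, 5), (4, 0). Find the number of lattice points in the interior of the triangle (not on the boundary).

28

By the shoelace formula, twice the signed area is |[(-4)·5 − (-4)·(-3)] + [(-4)·0 − 4·5] + [4·(-3) − (-4)·0]| = 64, so the area is 32.
Along each edge there are gcd(|Δx|,|Δy|)+1 lattice points, so counting each shared vertex once the boundary has gcd(0,8) + gcd(8,5) + gcd(8,3) = 8+1+1 = 10.
Pick's theorem gives I = A − B/2 + 1 = 32 − 10/2 + 1 = 28.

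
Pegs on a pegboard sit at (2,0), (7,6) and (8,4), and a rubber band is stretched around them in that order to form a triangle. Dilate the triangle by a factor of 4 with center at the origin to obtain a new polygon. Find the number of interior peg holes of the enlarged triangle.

By the shoelace formula, twice the signed area is |(2·6 − 7·0) + (7·4 − 8·6) + (8·0 − 2·4)| = 16, so the area is 8.
Along each edge there are gcd(|Δx|,|Δy|)+1 lattice points, so counting each shared vertex once the boundary has gcd(5,6) + gcd(1,2) + gcd(6,4) = 1+1+2 = 4.
Scaling by 4 multiplies the area by 4² = 16 (so the new area is 128) and multiplies the boundary lattice-point count by 4, giving 16.
By Pick's theorem, the interior count of the dilated polygon is 128 − 16/2 + 1 = 121.

121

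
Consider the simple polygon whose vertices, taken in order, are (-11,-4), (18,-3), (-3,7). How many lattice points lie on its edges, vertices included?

3

The number of boundary lattice points is Σ gcd(|Δx|,|Δy|) = gcd(29,1) + gcd(21,10) + gcd(8,11) = 1+1+1 = 3.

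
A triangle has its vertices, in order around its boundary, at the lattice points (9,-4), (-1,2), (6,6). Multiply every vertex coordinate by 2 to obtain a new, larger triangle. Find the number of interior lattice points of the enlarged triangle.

The shoelace formula gives twice the area as |(9·2 − (-1)·(-4)) + ((-1)·6 − 6·2) + (6·(-4) − 9·6)| = 82, so the area is 41.
The number of boundary lattice points is Σ gcd(|Δx|,|Δy|) = gcd(10,6) + gcd(7,4) + gcd(3,10) = 2+1+1 = 4.
Scaling by 2 multiplies the area by 2² = 4 (so the new area is 164) and multiplies the boundary lattice-point count by 2, giving 8.
By Pick's theorem, the interior count of the dilated polygon is 164 − 8/2 + 1 = 161.

161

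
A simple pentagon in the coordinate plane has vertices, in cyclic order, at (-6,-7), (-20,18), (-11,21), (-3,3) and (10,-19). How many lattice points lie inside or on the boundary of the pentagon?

305

By the shoelace formula, twice the signed area is |((-6)·18 − (-20)·(-7)) + ((-20)·21 − (-11)·18) + ((-11)·3 − (-3)·21) + ((-3)·(-19) − 10·3) + (10·(-7) − (-6)·(-19))| = 597, so the area is 298.5.
Along each edge there are gcd(|Δx|,|Δy|)+1 lattice points, so counting each shared vertex once the boundary has gcd(14,25) + gcd(9,3) + gcd(8,18) + gcd(13,22) + gcd(16,12) = 1+3+2+1+4 = 11.
Pick's theorem gives I = A − B/2 + 1 = 298.5 − 11/2 + 1 = 294, so the closed region contains I + B = 294 + 11 = 305 lattice points.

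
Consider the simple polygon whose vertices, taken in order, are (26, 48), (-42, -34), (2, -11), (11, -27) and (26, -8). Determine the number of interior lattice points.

1870

Using the shoelace formula, 2A = |[26·(-34) − (-42)·48] + [(-42)·(-11) − 2·(-34)] + [2·(-27) − 11·(-11)] + [11·(-8) − 26·(-27)] + [26·48 − 26·(-8)]| = 3799, so the area is 1899.5.
Along each edge there are gcd(|Δx|,|Δy|)+1 lattice points, so counting each shared vertex once the boundary has gcd(68,82) + gcd(44,23) + gcd(9,16) + gcd(15,19) + gcd(0,56) = 2+1+1+1+56 = 61.
Pick's theorem gives I = A − B/2 + 1 = 1899.5 − 61/2 + 1 = 1870.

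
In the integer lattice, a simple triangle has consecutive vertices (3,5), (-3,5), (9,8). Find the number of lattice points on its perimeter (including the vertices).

Summing gcd(|Δx|,|Δy|) over the edges gives the boundary count: gcd(6,0) + gcd(12,3) + gcd(6,3) = 6+3+3 = 12.

12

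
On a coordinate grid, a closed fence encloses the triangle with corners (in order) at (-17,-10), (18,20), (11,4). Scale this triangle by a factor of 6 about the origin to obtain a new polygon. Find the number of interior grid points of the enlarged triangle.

6241

The shoelace formula gives twice the area as |[(-17)·20 − 18·(-10)] + [18·4 − 11·20] + [11·(-10) − (-17)·4]| = 350, so the area is 175.
Along each edge there are gcd(|Δx|,|Δy|)+1 lattice points, so counting each shared vertex once the boundary has gcd(35,30) + gcd(7,16) + gcd(28,14) = 5+1+14 = 20.
Scaling by 6 multiplies the area by 6² = 36 (so the new area is 6300) and multiplies the boundary lattice-point count by 6, giving 120.
By Pick's theorem, the interior count of the dilated polygon is 6300 − 120/2 + 1 = 6241.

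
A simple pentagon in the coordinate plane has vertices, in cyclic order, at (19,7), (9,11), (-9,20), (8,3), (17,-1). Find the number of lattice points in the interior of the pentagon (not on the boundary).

The shoelace formula gives twice the area as |(19·11 − 9·7) + (9·20 − (-9)·11) + ((-9)·3 − 8·20) + (8·(-1) − 17·3) + (17·7 − 19·(-1))| = 317, so the area is 158.5.
Summing gcd(|Δx|,|Δy|) over the edges gives the boundary count: gcd(10,4) + gcd(18,9) + gcd(17,17) + gcd(9,4) + gcd(2,8) = 2+9+17+1+2 = 31.
By Pick's theorem A = I + B/2 − 1, so I = 158.5 − 31/2 + 1 = 144.

144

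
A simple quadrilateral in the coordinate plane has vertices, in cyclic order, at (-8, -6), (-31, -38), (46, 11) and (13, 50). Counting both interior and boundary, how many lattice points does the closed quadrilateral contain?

By the shoelace formula, twice the signed area is |[(-8)·(-38) − (-31)·(-6)] + [(-31)·11 − 46·(-38)] + [46·50 − 13·11] + [13·(-6) − (-8)·50]| = 4004, so the area is 2002.
Along each edge there are gcd(|Δx|,|Δy|)+1 lattice points, so counting each shared vertex once the boundary has gcd(23,32) + gcd(77,49) + gcd(33,39) + gcd(21,56) = 1+7+3+7 = 18.
Pick's theorem gives I = A − B/2 + 1 = 2002 − 18/2 + 1 = 1994, so the closed region contains I + B = 1994 + 18 = 2012 lattice points.

2012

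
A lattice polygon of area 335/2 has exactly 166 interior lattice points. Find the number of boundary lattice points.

5

Pick's theorem gives A = I + B/2 − 1, so B = 2(A − I + 1) = 2(335/2 − 166 + 1) = 5.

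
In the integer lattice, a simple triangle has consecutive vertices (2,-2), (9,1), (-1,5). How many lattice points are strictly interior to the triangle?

The shoelace formula gives twice the area as |[2·1 − 9·(-2)] + [9·5 − (-1)·1] + [(-1)·(-2) − 2·5]| = 58, so the area is 29.
Summing gcd(|Δx|,|Δy|) over the edges gives the boundary count: gcd(7,3) + gcd(10,4) + gcd(3,7) = 1+2+1 = 4.
Pick's theorem gives I = A − B/2 + 1 = 29 − 4/2 + 1 = 28.

28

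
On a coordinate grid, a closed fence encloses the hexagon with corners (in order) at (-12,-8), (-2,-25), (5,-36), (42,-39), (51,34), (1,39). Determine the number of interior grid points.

Using the shoelace formula, 2A = |[(-12)·(-25) − (-2)·(-8)] + [(-2)·(-36) − 5·(-25)] + [5·(-39) − 42·(-36)] + [42·34 − 51·(-39)] + [51·39 − 1·34] + [1·(-8) − (-12)·39]| = 7630, so the area is 3815.
The number of boundary lattice points is Σ gcd(|Δx|,|Δy|) = gcd(10,17) + gcd(7,11) + gcd(37,3) + gcd(9,73) + gcd(50,5) + gcd(13,47) = 1+1+1+1+5+1 = 10.
By Pick's theorem A = I + B/2 − 1, so I = 3815 − 10/2 + 1 = 3811.

3811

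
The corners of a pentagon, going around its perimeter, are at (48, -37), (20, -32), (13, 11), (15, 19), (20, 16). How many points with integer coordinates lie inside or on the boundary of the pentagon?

867

The shoelace formula gives twice the area as |[48·(-32) − 20·(-37)] + [20·11 − 13·(-32)] + [13·19 − 15·11] + [15·16 − 20·19] + [20·(-37) − 48·16]| = 1726, so the area is 863.
The number of boundary lattice points is Σ gcd(|Δx|,|Δy|) = gcd(28,5) + gcd(7,43) + gcd(2,8) + gcd(5,3) + gcd(28,53) = 1+1+2+1+1 = 6.
Pick's theorem gives I = A − B/2 + 1 = 863 − 6/2 + 1 = 861, so the closed region contains I + B = 861 + 6 = 867 lattice points.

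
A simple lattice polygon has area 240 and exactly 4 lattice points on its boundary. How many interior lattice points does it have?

239

Pick's theorem A = I + B/2 − 1 rearranges to I = A − B/2 + 1 = 240 − 4/2 + 1 = 239.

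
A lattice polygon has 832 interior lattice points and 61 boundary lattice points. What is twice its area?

1723

Pick's theorem states A = I + B/2 − 1, so A = 832 + 61/2 − 1 = 1723/2.
Hence 2A = 1723.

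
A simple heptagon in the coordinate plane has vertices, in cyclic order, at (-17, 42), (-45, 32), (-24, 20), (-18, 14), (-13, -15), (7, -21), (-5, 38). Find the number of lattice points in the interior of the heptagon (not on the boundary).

1324

By the shoelace formula, twice the signed area is |((-17)·32 − (-45)·42) + ((-45)·20 − (-24)·32) + ((-24)·14 − (-18)·20) + ((-18)·(-15) − (-13)·14) + ((-13)·(-21) − 7·(-15)) + (7·38 − (-5)·(-21)) + ((-5)·42 − (-17)·38)| = 2665, so the area is 1332.5.
Along each edge there are gcd(|Δx|,|Δy|)+1 lattice points, so counting each shared vertex once the boundary has gcd(28,10) + gcd(21,12) + gcd(6,6) + gcd(5,29) + gcd(20,6) + gcd(12,59) + gcd(12,4) = 2+3+6+1+2+1+4 = 19.
Pick's theorem gives I = A − B/2 + 1 = 1332.5 − 19/2 + 1 = 1324.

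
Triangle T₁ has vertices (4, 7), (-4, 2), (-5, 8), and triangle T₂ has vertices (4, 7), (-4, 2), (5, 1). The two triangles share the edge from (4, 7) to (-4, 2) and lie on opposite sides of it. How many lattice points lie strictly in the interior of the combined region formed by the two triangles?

52

The union is the simple quadrilateral with vertices (4, 7), (-5, 8), (-4, 2), (5, 1) in order.
Using the shoelace formula, 2A = |[4·8 − (-5)·7] + [(-5)·2 − (-4)·8] + [(-4)·1 − 5·2] + [5·7 − 4·1]| = 106, so the area is 53.
Along each edge there are gcd(|Δx|,|Δy|)+1 lattice points, so counting each shared vertex once the boundary has gcd(9,1) + gcd(1,6) + gcd(9,1) + gcd(1,6) = 1+1+1+1 = 4.
By Pick's theorem I = A − B/2 + 1 = 53 − 4/2 + 1 = 52.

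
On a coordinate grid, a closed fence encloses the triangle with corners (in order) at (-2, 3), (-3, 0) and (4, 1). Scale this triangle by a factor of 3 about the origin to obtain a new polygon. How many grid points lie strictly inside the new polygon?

85

The shoelace formula gives twice the area as |[(-2)·0 − (-3)·3] + [(-3)·1 − 4·0] + [4·3 − (-2)·1]| = 20, so the area is 10.
The number of boundary lattice points is Σ gcd(|Δx|,|Δy|) = gcd(1,3) + gcd(7,1) + gcd(6,2) = 1+1+2 = 4.
Scaling by 3 multiplies the area by 3² = 9 (so the new area is 90) and multiplies the boundary lattice-point count by 3, giving 12.
By Pick's theorem, the interior count of the dilated polygon is 90 − 12/2 + 1 = 85.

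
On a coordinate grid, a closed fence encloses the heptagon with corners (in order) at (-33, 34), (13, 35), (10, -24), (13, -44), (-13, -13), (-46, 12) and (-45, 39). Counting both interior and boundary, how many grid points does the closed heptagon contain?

2694

By the shoelace formula, twice the signed area is |[(-33)·35 − 13·34] + [13·(-24) − 10·35] + [10·(-44) − 13·(-24)] + [13·(-13) − (-13)·(-44)] + [(-13)·12 − (-46)·(-13)] + [(-46)·39 − (-45)·12] + [(-45)·34 − (-33)·39]| = 5379, so the area is 2689.5.
Along each edge there are gcd(|Δx|,|Δy|)+1 lattice points, so counting each shared vertex once the boundary has gcd(46,1) + gcd(3,59) + gcd(3,20) + gcd(26,31) + gcd(33,25) + gcd(1,27) + gcd(12,5) = 1+1+1+1+1+1+1 = 7.
Pick's theorem gives I = A − B/2 + 1 = 2689.5 − 7/2 + 1 = 2687, so the closed region contains I + B = 2687 + 7 = 2694 lattice points.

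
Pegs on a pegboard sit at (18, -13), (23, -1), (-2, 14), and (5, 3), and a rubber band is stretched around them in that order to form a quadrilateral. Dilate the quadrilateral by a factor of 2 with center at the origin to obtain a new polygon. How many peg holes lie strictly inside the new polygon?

By the shoelace formula, twice the signed area is |[18·(-1) − 23·(-13)] + [23·14 − (-2)·(-1)] + [(-2)·3 − 5·14] + [5·(-13) − 18·3]| = 406, so the area is 203.
Along each edge there are gcd(|Δx|,|Δy|)+1 lattice points, so counting each shared vertex once the boundary has gcd(5,12) + gcd(25,15) + gcd(7,11) + gcd(13,16) = 1+5+1+1 = 8.
Scaling by 2 multiplies the area by 2² = 4 (so the new area is 812) and multiplies the boundary lattice-point count by 2, giving 16.
By Pick's theorem, the interior count of the dilated polygon is 812 − 16/2 + 1 = 805.

805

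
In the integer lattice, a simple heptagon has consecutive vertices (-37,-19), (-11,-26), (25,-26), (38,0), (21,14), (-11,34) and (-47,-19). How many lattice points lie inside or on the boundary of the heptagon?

3071

By the shoelace formula, twice the signed area is |[(-37)·(-26) − (-11)·(-19)] + [(-11)·(-26) − 25·(-26)] + [25·0 − 38·(-26)] + [38·14 − 21·0] + [21·34 − (-11)·14] + [(-11)·(-19) − (-47)·34] + [(-47)·(-19) − (-37)·(-19)]| = 6074, so the area is 3037.
Along each edge there are gcd(|Δx|,|Δy|)+1 lattice points, so counting each shared vertex once the boundary has gcd(26,7) + gcd(36,0) + gcd(13,26) + gcd(17,14) + gcd(32,20) + gcd(36,53) + gcd(10,0) = 1+36+13+1+4+1+10 = 66.
Pick's theorem gives I = A − B/2 + 1 = 3037 − 66/2 + 1 = 3005, so the closed region contains I + B = 3005 + 66 = 3071 lattice points.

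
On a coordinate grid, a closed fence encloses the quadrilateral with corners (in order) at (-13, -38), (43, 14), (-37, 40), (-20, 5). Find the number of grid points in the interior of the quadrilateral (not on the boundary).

2562

By the shoelace formula, twice the signed area is |((-13)·14 − 43·(-38)) + (43·40 − (-37)·14) + ((-37)·5 − (-20)·40) + ((-20)·(-38) − (-13)·5)| = 5130, so the area is 2565.
Summing gcd(|Δx|,|Δy|) over the edges gives the boundary count: gcd(56,52) + gcd(80,26) + gcd(17,35) + gcd(7,43) = 4+2+1+1 = 8.
Pick's theorem gives I = A − B/2 + 1 = 2565 − 8/2 + 1 = 2562.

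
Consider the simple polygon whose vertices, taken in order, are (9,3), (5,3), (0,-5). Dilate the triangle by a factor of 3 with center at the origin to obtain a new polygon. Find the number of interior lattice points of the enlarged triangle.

Using the shoelace formula, 2A = |[9·3 − 5·3] + [5·(-5) − 0·3] + [0·3 − 9·(-5)]| = 32, so the area is 16.
Summing gcd(|Δx|,|Δy|) over the edges gives the boundary count: gcd(4,0) + gcd(5,8) + gcd(9,8) = 4+1+1 = 6.
Scaling by 3 multiplies the area by 3² = 9 (so the new area is 144) and multiplies the boundary lattice-point count by 3, giving 18.
By Pick's theorem, the interior count of the dilated polygon is 144 − 18/2 + 1 = 136.

136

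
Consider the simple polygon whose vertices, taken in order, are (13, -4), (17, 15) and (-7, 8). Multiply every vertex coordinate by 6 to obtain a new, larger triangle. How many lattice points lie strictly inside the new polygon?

7687

The shoelace formula gives twice the area as |(13·15 − 17·(-4)) + (17·8 − (-7)·15) + ((-7)·(-4) − 13·8)| = 428, so the area is 214.
Along each edge there are gcd(|Δx|,|Δy|)+1 lattice points, so counting each shared vertex once the boundary has gcd(4,19) + gcd(24,7) + gcd(20,12) = 1+1+4 = 6.
Scaling by 6 multiplies the area by 6² = 36 (so the new area is 7704) and multiplies the boundary lattice-point count by 6, giving 36.
By Pick's theorem, the interior count of the dilated polygon is 7704 − 36/2 + 1 = 7687.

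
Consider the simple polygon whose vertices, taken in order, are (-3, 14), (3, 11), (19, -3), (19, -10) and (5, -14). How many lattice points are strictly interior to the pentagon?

Using the shoelace formula, 2A = |((-3)·11 − 3·14) + (3·(-3) − 19·11) + (19·(-10) − 19·(-3)) + (19·(-14) − 5·(-10)) + (5·14 − (-3)·(-14))| = 614, so the area is 307.
Along each edge there are gcd(|Δx|,|Δy|)+1 lattice points, so counting each shared vertex once the boundary has gcd(6,3) + gcd(16,14) + gcd(0,7) + gcd(14,4) + gcd(8,28) = 3+2+7+2+4 = 18.
Pick's theorem gives I = A − B/2 + 1 = 307 − 18/2 + 1 = 299.

299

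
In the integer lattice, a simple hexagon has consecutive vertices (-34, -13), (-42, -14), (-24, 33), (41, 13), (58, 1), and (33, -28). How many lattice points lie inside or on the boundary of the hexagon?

3610

Using the shoelace formula, 2A = |((-34)·(-14) − (-42)·(-13)) + ((-42)·33 − (-24)·(-14)) + ((-24)·13 − 41·33) + (41·1 − 58·13) + (58·(-28) − 33·1) + (33·(-13) − (-34)·(-28))| = 7208, so the area is 3604.
The number of boundary lattice points is Σ gcd(|Δx|,|Δy|) = gcd(8,1) + gcd(18,47) + gcd(65,20) + gcd(17,12) + gcd(25,29) + gcd(67,15) = 1+1+5+1+1+1 = 10.
Pick's theorem gives I = A − B/2 + 1 = 3604 − 10/2 + 1 = 3600, so the closed region contains I + B = 3600 + 10 = 3610 lattice points.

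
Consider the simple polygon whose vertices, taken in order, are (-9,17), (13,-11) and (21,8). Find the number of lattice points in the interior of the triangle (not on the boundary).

319

By the shoelace formula, twice the signed area is |[(-9)·(-11) − 13·17] + [13·8 − 21·(-11)] + [21·17 − (-9)·8]| = 642, so the area is 321.
The number of boundary lattice points is Σ gcd(|Δx|,|Δy|) = gcd(22,28) + gcd(8,19) + gcd(30,9) = 2+1+3 = 6.
Pick's theorem gives I = A − B/2 + 1 = 321 − 6/2 + 1 = 319.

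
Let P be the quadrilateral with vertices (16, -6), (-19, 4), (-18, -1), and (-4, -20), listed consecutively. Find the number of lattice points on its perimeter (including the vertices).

9

Along each edge there are gcd(|Δx|,|Δy|)+1 lattice points, so counting each shared vertex once the boundary has gcd(35,10) + gcd(1,5) + gcd(14,19) + gcd(20,14) = 5+1+1+2 = 9.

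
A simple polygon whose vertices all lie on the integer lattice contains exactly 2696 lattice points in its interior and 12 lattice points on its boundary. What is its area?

By Pick's theorem, A = I + B/2 − 1 = 2696 + 12/2 − 1 = 2701.

2701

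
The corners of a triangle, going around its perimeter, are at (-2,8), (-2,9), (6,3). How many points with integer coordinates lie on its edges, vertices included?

4

The number of boundary lattice points is Σ gcd(|Δx|,|Δy|) = gcd(0,1) + gcd(8,6) + gcd(8,5) = 1+2+1 = 4.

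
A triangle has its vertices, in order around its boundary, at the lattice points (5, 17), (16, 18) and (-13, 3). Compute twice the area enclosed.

Using the shoelace formula, 2A = |[5·18 − 16·17] + [16·3 − (-13)·18] + [(-13)·17 − 5·3]| = 136, so the area is 68.

136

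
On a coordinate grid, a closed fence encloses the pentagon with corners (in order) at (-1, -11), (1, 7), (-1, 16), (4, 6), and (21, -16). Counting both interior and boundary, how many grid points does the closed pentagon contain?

The shoelace formula gives twice the area as |[(-1)·7 − 1·(-11)] + [1·16 − (-1)·7] + [(-1)·6 − 4·16] + [4·(-16) − 21·6] + [21·(-11) − (-1)·(-16)]| = 480, so the area is 240.
The number of boundary lattice points is Σ gcd(|Δx|,|Δy|) = gcd(2,18) + gcd(2,9) + gcd(5,10) + gcd(17,22) + gcd(22,5) = 2+1+5+1+1 = 10.
Pick's theorem gives I = A − B/2 + 1 = 240 − 10/2 + 1 = 236, so the closed region contains I + B = 236 + 10 = 246 lattice points.

246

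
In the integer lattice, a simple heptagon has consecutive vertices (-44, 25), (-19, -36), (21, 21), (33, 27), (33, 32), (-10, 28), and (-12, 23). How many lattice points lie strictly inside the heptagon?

2251

Using the shoelace formula, 2A = |[(-44)·(-36) − (-19)·25] + [(-19)·21 − 21·(-36)] + [21·27 − 33·21] + [33·32 − 33·27] + [33·28 − (-10)·32] + [(-10)·23 − (-12)·28] + [(-12)·25 − (-44)·23]| = 4517, so the area is 4517/2.
The number of boundary lattice points is Σ gcd(|Δx|,|Δy|) = gcd(25,61) + gcd(40,57) + gcd(12,6) + gcd(0,5) + gcd(43,4) + gcd(2,5) + gcd(32,2) = 1+1+6+5+1+1+2 = 17.
Pick's theorem gives I = A − B/2 + 1 = 4517/2 − 17/2 + 1 = 2251.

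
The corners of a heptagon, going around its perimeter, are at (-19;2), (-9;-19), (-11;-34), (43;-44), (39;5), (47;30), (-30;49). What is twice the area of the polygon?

By the shoelace formula, twice the signed area is |((-19)·(-19) − (-9)·2) + ((-9)·(-34) − (-11)·(-19)) + ((-11)·(-44) − 43·(-34)) + (43·5 − 39·(-44)) + (39·30 − 47·5) + (47·49 − (-30)·30) + ((-30)·2 − (-19)·49)| = 9362, so the area is 4681.

9362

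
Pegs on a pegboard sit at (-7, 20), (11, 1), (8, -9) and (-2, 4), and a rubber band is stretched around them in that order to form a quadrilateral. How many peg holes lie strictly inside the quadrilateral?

Using the shoelace formula, 2A = |((-7)·1 − 11·20) + (11·(-9) − 8·1) + (8·4 − (-2)·(-9)) + ((-2)·20 − (-7)·4)| = 332, so the area is 166.
Along each edge there are gcd(|Δx|,|Δy|)+1 lattice points, so counting each shared vertex once the boundary has gcd(18,19) + gcd(3,10) + gcd(10,13) + gcd(5,16) = 1+1+1+1 = 4.
By Pick's theorem A = I + B/2 − 1, so I = 166 − 4/2 + 1 = 165.

165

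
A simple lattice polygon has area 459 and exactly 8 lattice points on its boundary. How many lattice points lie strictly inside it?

From Pick's theorem, I = A − B/2 + 1 = 459 − 8/2 + 1 = 456.

456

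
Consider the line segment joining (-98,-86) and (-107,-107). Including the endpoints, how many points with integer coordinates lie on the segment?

4

The number of lattice points on a segment between lattice points is gcd(|Δx|,|Δy|) + 1 = gcd(9,21) + 1 = 3 + 1 = 4.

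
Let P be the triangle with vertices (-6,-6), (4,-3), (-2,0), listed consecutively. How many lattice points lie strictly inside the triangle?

22

By the shoelace formula, twice the signed area is |((-6)·(-3) − 4·(-6)) + (4·0 − (-2)·(-3)) + ((-2)·(-6) − (-6)·0)| = 48, so the area is 24.
Along each edge there are gcd(|Δx|,|Δy|)+1 lattice points, so counting each shared vertex once the boundary has gcd(10,3) + gcd(6,3) + gcd(4,6) = 1+3+2 = 6.
By Pick's theorem A = I + B/2 − 1, so I = 24 − 6/2 + 1 = 22.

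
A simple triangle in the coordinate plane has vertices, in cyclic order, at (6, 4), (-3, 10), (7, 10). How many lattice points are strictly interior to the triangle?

By the shoelace formula, twice the signed area is |(6·10 − (-3)·4) + ((-3)·10 − 7·10) + (7·4 − 6·10)| = 60, so the area is 30.
Along each edge there are gcd(|Δx|,|Δy|)+1 lattice points, so counting each shared vertex once the boundary has gcd(9,6) + gcd(10,0) + gcd(1,6) = 3+10+1 = 14.
By Pick's theorem A = I + B/2 − 1, so I = 30 − 14/2 + 1 = 24.

24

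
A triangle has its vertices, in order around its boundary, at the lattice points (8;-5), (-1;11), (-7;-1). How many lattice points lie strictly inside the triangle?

Using the shoelace formula, 2A = |[8·11 − (-1)·(-5)] + [(-1)·(-1) − (-7)·11] + [(-7)·(-5) − 8·(-1)]| = 204, so the area is 102.
Along each edge there are gcd(|Δx|,|Δy|)+1 lattice points, so counting each shared vertex once the boundary has gcd(9,16) + gcd(6,12) + gcd(15,4) = 1+6+1 = 8.
Pick's theorem gives I = A − B/2 + 1 = 102 − 8/2 + 1 = 99.

99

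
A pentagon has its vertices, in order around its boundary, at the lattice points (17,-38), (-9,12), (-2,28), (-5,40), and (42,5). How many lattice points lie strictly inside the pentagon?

The shoelace formula gives twice the area as |(17·12 − (-9)·(-38)) + ((-9)·28 − (-2)·12) + ((-2)·40 − (-5)·28) + ((-5)·5 − 42·40) + (42·(-38) − 17·5)| = 3692, so the area is 1846.
The number of boundary lattice points is Σ gcd(|Δx|,|Δy|) = gcd(26,50) + gcd(7,16) + gcd(3,12) + gcd(47,35) + gcd(25,43) = 2+1+3+1+1 = 8.
By Pick's theorem A = I + B/2 − 1, so I = 1846 − 8/2 + 1 = 1843.

1843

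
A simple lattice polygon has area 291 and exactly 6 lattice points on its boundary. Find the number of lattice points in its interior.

289

From Pick's theorem, I = A − B/2 + 1 = 291 − 6/2 + 1 = 289.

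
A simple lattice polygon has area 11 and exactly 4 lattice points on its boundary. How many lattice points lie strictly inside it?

10

From Pick's theorem, I = A − B/2 + 1 = 11 − 4/2 + 1 = 10.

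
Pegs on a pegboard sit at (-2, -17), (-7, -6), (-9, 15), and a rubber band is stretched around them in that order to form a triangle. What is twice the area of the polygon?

83

Using the shoelace formula, 2A = |((-2)·(-6) − (-7)·(-17)) + ((-7)·15 − (-9)·(-6)) + ((-9)·(-17) − (-2)·15)| = 83, so the area is 83/2.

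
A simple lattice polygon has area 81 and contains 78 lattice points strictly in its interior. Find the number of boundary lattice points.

Pick's theorem gives A = I + B/2 − 1, so B = 2(A − I + 1) = 2(81 − 78 + 1) = 8.

8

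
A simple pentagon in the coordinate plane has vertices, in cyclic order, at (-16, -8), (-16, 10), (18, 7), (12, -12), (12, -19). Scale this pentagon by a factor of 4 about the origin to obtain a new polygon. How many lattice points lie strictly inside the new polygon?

10857

Using the shoelace formula, 2A = |[(-16)·10 − (-16)·(-8)] + [(-16)·7 − 18·10] + [18·(-12) − 12·7] + [12·(-19) − 12·(-12)] + [12·(-8) − (-16)·(-19)]| = 1364, so the area is 682.
The number of boundary lattice points is Σ gcd(|Δx|,|Δy|) = gcd(0,18) + gcd(34,3) + gcd(6,19) + gcd(0,7) + gcd(28,11) = 18+1+1+7+1 = 28.
Scaling by 4 multiplies the area by 4² = 16 (so the new area is 10912) and multiplies the boundary lattice-point count by 4, giving 112.
By Pick's theorem, the interior count of the dilated polygon is 10912 − 112/2 + 1 = 10857.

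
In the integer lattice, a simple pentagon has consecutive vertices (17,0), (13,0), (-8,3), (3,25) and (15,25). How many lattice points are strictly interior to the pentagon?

433

The shoelace formula gives twice the area as |[17·0 − 13·0] + [13·3 − (-8)·0] + [(-8)·25 − 3·3] + [3·25 − 15·25] + [15·0 − 17·25]| = 895, so the area is 447.5.
The number of boundary lattice points is Σ gcd(|Δx|,|Δy|) = gcd(4,0) + gcd(21,3) + gcd(11,22) + gcd(12,0) + gcd(2,25) = 4+3+11+12+1 = 31.
Pick's theorem gives I = A − B/2 + 1 = 447.5 − 31/2 + 1 = 433.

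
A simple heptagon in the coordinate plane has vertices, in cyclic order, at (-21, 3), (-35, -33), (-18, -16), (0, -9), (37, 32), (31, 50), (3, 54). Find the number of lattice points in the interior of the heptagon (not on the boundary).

2376

Using the shoelace formula, 2A = |[(-21)·(-33) − (-35)·3] + [(-35)·(-16) − (-18)·(-33)] + [(-18)·(-9) − 0·(-16)] + [0·32 − 37·(-9)] + [37·50 − 31·32] + [31·54 − 3·50] + [3·3 − (-21)·54]| = 4784, so the area is 2392.
The number of boundary lattice points is Σ gcd(|Δx|,|Δy|) = gcd(14,36) + gcd(17,17) + gcd(18,7) + gcd(37,41) + gcd(6,18) + gcd(28,4) + gcd(24,51) = 2+17+1+1+6+4+3 = 34.
By Pick's theorem A = I + B/2 − 1, so I = 2392 − 34/2 + 1 = 2376.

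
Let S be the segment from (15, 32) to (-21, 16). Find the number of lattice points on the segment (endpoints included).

5

The number of lattice points on a segment between lattice points is gcd(|Δx|,|Δy|) + 1 = gcd(36,16) + 1 = 4 + 1 = 5.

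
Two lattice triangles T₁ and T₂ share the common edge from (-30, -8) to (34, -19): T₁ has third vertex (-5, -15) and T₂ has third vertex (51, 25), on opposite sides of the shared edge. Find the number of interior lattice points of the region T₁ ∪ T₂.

1586

The union is the simple quadrilateral with vertices (-30, -8), (-5, -15), (34, -19), (51, 25) in order.
Using the shoelace formula, 2A = |((-30)·(-15) − (-5)·(-8)) + ((-5)·(-19) − 34·(-15)) + (34·25 − 51·(-19)) + (51·(-8) − (-30)·25)| = 3176, so the area is 1588.
Summing gcd(|Δx|,|Δy|) over the edges gives the boundary count: gcd(25,7) + gcd(39,4) + gcd(17,44) + gcd(81,33) = 1+1+1+3 = 6.
By Pick's theorem I = A − B/2 + 1 = 1588 − 6/2 + 1 = 1586.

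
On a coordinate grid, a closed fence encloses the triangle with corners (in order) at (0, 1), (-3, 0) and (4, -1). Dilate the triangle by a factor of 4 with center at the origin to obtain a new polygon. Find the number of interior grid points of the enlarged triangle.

73

The shoelace formula gives twice the area as |[0·0 − (-3)·1] + [(-3)·(-1) − 4·0] + [4·1 − 0·(-1)]| = 10, so the area is 5.
Along each edge there are gcd(|Δx|,|Δy|)+1 lattice points, so counting each shared vertex once the boundary has gcd(3,1) + gcd(7,1) + gcd(4,2) = 1+1+2 = 4.
Scaling by 4 multiplies the area by 4² = 16 (so the new area is 80) and multiplies the boundary lattice-point count by 4, giving 16.
By Pick's theorem, the interior count of the dilated polygon is 80 − 16/2 + 1 = 73.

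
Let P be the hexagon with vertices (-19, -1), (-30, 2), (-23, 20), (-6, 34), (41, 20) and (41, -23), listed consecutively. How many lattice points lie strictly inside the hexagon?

Using the shoelace formula, 2A = |[(-19)·2 − (-30)·(-1)] + [(-30)·20 − (-23)·2] + [(-23)·34 − (-6)·20] + [(-6)·20 − 41·34] + [41·(-23) − 41·20] + [41·(-1) − (-19)·(-23)]| = 5039, so the area is 2519.5.
Summing gcd(|Δx|,|Δy|) over the edges gives the boundary count: gcd(11,3) + gcd(7,18) + gcd(17,14) + gcd(47,14) + gcd(0,43) + gcd(60,22) = 1+1+1+1+43+2 = 49.
By Pick's theorem A = I + B/2 − 1, so I = 2519.5 − 49/2 + 1 = 2496.

2496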